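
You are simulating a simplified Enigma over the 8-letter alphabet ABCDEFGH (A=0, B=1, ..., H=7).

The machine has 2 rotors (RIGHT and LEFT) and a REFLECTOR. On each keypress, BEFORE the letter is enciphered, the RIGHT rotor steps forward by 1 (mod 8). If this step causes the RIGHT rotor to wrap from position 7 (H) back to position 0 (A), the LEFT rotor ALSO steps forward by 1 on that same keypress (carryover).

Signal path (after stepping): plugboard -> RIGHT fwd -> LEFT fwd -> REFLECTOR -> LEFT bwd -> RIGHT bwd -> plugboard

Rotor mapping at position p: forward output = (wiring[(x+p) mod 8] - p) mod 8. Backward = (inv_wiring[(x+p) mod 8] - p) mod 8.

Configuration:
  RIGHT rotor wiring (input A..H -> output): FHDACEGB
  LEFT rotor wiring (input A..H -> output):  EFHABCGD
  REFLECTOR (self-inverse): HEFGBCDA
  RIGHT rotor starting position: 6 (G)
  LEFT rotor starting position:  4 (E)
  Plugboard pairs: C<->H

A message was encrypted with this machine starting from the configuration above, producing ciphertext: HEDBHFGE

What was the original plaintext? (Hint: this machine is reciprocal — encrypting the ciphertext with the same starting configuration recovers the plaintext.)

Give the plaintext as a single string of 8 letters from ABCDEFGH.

Answer: AGHDBCHA

Derivation:
Char 1 ('H'): step: R->7, L=4; H->plug->C->R->A->L->F->refl->C->L'->C->R'->A->plug->A
Char 2 ('E'): step: R->0, L->5 (L advanced); E->plug->E->R->C->L->G->refl->D->L'->G->R'->G->plug->G
Char 3 ('D'): step: R->1, L=5; D->plug->D->R->B->L->B->refl->E->L'->H->R'->C->plug->H
Char 4 ('B'): step: R->2, L=5; B->plug->B->R->G->L->D->refl->G->L'->C->R'->D->plug->D
Char 5 ('H'): step: R->3, L=5; H->plug->C->R->B->L->B->refl->E->L'->H->R'->B->plug->B
Char 6 ('F'): step: R->4, L=5; F->plug->F->R->D->L->H->refl->A->L'->E->R'->H->plug->C
Char 7 ('G'): step: R->5, L=5; G->plug->G->R->D->L->H->refl->A->L'->E->R'->C->plug->H
Char 8 ('E'): step: R->6, L=5; E->plug->E->R->F->L->C->refl->F->L'->A->R'->A->plug->A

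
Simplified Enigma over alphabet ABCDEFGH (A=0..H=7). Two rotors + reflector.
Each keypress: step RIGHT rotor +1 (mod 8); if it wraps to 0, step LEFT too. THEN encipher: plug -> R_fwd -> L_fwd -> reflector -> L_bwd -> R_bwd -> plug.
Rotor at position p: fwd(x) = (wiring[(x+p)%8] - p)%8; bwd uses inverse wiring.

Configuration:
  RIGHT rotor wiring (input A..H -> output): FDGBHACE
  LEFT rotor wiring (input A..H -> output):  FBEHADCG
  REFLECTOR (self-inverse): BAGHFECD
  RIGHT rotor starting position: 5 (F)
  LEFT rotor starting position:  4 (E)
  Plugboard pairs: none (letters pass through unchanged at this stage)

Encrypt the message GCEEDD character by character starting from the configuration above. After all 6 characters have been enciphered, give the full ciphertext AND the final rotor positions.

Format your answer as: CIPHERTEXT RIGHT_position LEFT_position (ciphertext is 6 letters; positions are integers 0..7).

Answer: CBABEC 3 5

Derivation:
Char 1 ('G'): step: R->6, L=4; G->plug->G->R->B->L->H->refl->D->L'->H->R'->C->plug->C
Char 2 ('C'): step: R->7, L=4; C->plug->C->R->E->L->B->refl->A->L'->G->R'->B->plug->B
Char 3 ('E'): step: R->0, L->5 (L advanced); E->plug->E->R->H->L->D->refl->H->L'->F->R'->A->plug->A
Char 4 ('E'): step: R->1, L=5; E->plug->E->R->H->L->D->refl->H->L'->F->R'->B->plug->B
Char 5 ('D'): step: R->2, L=5; D->plug->D->R->G->L->C->refl->G->L'->A->R'->E->plug->E
Char 6 ('D'): step: R->3, L=5; D->plug->D->R->H->L->D->refl->H->L'->F->R'->C->plug->C
Final: ciphertext=CBABEC, RIGHT=3, LEFT=5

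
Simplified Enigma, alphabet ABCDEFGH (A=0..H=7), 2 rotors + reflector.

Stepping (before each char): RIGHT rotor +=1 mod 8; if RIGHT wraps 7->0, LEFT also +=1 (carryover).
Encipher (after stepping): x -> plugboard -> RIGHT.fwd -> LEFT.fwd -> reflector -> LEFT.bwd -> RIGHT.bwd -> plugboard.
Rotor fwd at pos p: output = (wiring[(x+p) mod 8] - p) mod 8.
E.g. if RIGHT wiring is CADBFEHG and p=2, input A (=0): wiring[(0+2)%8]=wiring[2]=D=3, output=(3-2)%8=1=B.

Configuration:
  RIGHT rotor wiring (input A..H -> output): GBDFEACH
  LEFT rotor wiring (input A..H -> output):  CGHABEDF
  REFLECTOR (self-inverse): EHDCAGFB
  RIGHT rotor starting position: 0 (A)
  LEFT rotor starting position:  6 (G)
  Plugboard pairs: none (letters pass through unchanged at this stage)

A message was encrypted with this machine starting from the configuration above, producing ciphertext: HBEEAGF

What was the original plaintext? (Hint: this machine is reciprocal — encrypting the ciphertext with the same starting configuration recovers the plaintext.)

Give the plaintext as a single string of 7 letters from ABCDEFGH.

Answer: GCBDCEE

Derivation:
Char 1 ('H'): step: R->1, L=6; H->plug->H->R->F->L->C->refl->D->L'->G->R'->G->plug->G
Char 2 ('B'): step: R->2, L=6; B->plug->B->R->D->L->A->refl->E->L'->C->R'->C->plug->C
Char 3 ('E'): step: R->3, L=6; E->plug->E->R->E->L->B->refl->H->L'->B->R'->B->plug->B
Char 4 ('E'): step: R->4, L=6; E->plug->E->R->C->L->E->refl->A->L'->D->R'->D->plug->D
Char 5 ('A'): step: R->5, L=6; A->plug->A->R->D->L->A->refl->E->L'->C->R'->C->plug->C
Char 6 ('G'): step: R->6, L=6; G->plug->G->R->G->L->D->refl->C->L'->F->R'->E->plug->E
Char 7 ('F'): step: R->7, L=6; F->plug->F->R->F->L->C->refl->D->L'->G->R'->E->plug->E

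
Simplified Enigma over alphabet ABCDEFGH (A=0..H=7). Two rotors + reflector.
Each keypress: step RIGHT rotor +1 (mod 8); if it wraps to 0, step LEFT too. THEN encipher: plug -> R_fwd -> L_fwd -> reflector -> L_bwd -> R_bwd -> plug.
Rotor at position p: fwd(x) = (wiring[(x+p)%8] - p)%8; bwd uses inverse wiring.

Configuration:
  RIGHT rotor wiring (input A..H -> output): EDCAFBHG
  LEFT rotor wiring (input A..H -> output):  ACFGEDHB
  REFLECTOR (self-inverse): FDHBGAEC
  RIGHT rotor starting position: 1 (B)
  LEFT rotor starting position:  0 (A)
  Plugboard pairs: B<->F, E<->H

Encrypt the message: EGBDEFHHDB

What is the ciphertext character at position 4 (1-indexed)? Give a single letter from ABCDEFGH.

Char 1 ('E'): step: R->2, L=0; E->plug->H->R->B->L->C->refl->H->L'->G->R'->B->plug->F
Char 2 ('G'): step: R->3, L=0; G->plug->G->R->A->L->A->refl->F->L'->C->R'->B->plug->F
Char 3 ('B'): step: R->4, L=0; B->plug->F->R->H->L->B->refl->D->L'->F->R'->B->plug->F
Char 4 ('D'): step: R->5, L=0; D->plug->D->R->H->L->B->refl->D->L'->F->R'->F->plug->B

B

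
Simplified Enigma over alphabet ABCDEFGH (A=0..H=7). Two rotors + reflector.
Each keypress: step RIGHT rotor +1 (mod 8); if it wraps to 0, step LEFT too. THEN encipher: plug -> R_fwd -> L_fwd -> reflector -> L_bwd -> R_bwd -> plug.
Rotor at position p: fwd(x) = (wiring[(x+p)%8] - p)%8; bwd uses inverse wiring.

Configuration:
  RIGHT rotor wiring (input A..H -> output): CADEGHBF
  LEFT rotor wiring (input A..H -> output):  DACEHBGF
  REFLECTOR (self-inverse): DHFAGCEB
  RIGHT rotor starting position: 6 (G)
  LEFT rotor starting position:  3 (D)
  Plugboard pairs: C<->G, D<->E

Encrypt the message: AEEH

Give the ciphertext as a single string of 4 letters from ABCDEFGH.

Char 1 ('A'): step: R->7, L=3; A->plug->A->R->G->L->F->refl->C->L'->E->R'->D->plug->E
Char 2 ('E'): step: R->0, L->4 (L advanced); E->plug->D->R->E->L->H->refl->B->L'->D->R'->C->plug->G
Char 3 ('E'): step: R->1, L=4; E->plug->D->R->F->L->E->refl->G->L'->G->R'->E->plug->D
Char 4 ('H'): step: R->2, L=4; H->plug->H->R->G->L->G->refl->E->L'->F->R'->D->plug->E

Answer: EGDE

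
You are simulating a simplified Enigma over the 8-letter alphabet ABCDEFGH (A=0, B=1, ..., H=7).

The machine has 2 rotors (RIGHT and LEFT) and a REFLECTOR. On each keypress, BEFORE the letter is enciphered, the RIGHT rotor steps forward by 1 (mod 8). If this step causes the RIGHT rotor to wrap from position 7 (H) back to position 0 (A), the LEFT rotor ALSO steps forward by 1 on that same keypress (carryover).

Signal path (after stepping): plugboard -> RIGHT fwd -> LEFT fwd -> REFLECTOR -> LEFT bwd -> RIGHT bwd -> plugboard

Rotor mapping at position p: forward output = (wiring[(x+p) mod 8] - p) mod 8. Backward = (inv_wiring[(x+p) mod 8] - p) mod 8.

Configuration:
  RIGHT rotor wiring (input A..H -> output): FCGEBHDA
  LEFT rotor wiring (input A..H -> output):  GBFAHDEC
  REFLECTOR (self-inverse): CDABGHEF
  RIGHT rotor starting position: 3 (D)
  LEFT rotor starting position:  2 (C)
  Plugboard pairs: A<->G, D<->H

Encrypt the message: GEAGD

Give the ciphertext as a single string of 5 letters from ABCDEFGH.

Answer: HDEBH

Derivation:
Char 1 ('G'): step: R->4, L=2; G->plug->A->R->F->L->A->refl->C->L'->E->R'->D->plug->H
Char 2 ('E'): step: R->5, L=2; E->plug->E->R->F->L->A->refl->C->L'->E->R'->H->plug->D
Char 3 ('A'): step: R->6, L=2; A->plug->G->R->D->L->B->refl->D->L'->A->R'->E->plug->E
Char 4 ('G'): step: R->7, L=2; G->plug->A->R->B->L->G->refl->E->L'->G->R'->B->plug->B
Char 5 ('D'): step: R->0, L->3 (L advanced); D->plug->H->R->A->L->F->refl->H->L'->E->R'->D->plug->H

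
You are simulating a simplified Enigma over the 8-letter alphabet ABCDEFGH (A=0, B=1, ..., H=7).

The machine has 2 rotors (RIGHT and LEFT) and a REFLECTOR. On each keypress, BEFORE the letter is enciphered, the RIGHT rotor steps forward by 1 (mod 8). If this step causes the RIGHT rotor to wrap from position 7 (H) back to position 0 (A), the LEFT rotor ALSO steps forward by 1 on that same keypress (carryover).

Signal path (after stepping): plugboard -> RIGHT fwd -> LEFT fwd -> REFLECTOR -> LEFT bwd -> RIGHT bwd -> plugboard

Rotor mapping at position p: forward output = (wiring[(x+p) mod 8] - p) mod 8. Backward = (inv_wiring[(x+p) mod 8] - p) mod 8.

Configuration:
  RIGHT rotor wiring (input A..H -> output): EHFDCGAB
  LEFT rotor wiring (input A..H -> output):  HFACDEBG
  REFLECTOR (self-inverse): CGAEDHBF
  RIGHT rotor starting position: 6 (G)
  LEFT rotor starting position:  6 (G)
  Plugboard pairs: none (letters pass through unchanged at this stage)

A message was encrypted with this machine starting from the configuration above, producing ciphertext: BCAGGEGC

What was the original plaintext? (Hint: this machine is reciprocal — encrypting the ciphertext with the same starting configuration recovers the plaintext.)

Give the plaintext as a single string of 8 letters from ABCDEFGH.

Char 1 ('B'): step: R->7, L=6; B->plug->B->R->F->L->E->refl->D->L'->A->R'->C->plug->C
Char 2 ('C'): step: R->0, L->7 (L advanced); C->plug->C->R->F->L->E->refl->D->L'->E->R'->A->plug->A
Char 3 ('A'): step: R->1, L=7; A->plug->A->R->G->L->F->refl->H->L'->A->R'->G->plug->G
Char 4 ('G'): step: R->2, L=7; G->plug->G->R->C->L->G->refl->B->L'->D->R'->A->plug->A
Char 5 ('G'): step: R->3, L=7; G->plug->G->R->E->L->D->refl->E->L'->F->R'->D->plug->D
Char 6 ('E'): step: R->4, L=7; E->plug->E->R->A->L->H->refl->F->L'->G->R'->A->plug->A
Char 7 ('G'): step: R->5, L=7; G->plug->G->R->G->L->F->refl->H->L'->A->R'->F->plug->F
Char 8 ('C'): step: R->6, L=7; C->plug->C->R->G->L->F->refl->H->L'->A->R'->H->plug->H

Answer: CAGADAFH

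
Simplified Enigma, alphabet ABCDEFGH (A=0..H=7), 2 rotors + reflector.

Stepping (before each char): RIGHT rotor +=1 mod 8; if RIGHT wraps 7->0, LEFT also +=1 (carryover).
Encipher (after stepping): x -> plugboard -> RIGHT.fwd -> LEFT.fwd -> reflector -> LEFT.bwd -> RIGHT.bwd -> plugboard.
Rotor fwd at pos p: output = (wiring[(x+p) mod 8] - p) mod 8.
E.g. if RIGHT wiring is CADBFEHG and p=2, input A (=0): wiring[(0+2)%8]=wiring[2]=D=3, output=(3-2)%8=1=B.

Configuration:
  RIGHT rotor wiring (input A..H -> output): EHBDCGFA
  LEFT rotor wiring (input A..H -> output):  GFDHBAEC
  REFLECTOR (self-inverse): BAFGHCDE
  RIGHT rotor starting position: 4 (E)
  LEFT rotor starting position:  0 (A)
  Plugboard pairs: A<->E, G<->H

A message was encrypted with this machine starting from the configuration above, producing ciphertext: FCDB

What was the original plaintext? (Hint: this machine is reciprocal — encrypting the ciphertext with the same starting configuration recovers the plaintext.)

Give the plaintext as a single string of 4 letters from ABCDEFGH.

Char 1 ('F'): step: R->5, L=0; F->plug->F->R->E->L->B->refl->A->L'->F->R'->H->plug->G
Char 2 ('C'): step: R->6, L=0; C->plug->C->R->G->L->E->refl->H->L'->D->R'->E->plug->A
Char 3 ('D'): step: R->7, L=0; D->plug->D->R->C->L->D->refl->G->L'->A->R'->C->plug->C
Char 4 ('B'): step: R->0, L->1 (L advanced); B->plug->B->R->H->L->F->refl->C->L'->B->R'->C->plug->C

Answer: GACC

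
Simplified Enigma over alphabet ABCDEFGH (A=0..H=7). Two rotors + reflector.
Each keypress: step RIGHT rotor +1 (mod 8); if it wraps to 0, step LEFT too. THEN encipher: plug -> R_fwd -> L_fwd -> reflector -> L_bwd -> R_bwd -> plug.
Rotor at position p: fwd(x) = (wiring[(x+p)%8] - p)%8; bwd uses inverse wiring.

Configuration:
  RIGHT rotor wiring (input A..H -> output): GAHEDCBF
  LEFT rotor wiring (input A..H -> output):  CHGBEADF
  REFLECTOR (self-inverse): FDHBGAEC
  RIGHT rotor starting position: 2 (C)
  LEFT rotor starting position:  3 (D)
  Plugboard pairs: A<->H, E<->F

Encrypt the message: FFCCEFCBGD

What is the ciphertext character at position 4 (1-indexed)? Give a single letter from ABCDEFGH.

Char 1 ('F'): step: R->3, L=3; F->plug->E->R->C->L->F->refl->A->L'->D->R'->F->plug->E
Char 2 ('F'): step: R->4, L=3; F->plug->E->R->C->L->F->refl->A->L'->D->R'->G->plug->G
Char 3 ('C'): step: R->5, L=3; C->plug->C->R->A->L->G->refl->E->L'->G->R'->H->plug->A
Char 4 ('C'): step: R->6, L=3; C->plug->C->R->A->L->G->refl->E->L'->G->R'->F->plug->E

E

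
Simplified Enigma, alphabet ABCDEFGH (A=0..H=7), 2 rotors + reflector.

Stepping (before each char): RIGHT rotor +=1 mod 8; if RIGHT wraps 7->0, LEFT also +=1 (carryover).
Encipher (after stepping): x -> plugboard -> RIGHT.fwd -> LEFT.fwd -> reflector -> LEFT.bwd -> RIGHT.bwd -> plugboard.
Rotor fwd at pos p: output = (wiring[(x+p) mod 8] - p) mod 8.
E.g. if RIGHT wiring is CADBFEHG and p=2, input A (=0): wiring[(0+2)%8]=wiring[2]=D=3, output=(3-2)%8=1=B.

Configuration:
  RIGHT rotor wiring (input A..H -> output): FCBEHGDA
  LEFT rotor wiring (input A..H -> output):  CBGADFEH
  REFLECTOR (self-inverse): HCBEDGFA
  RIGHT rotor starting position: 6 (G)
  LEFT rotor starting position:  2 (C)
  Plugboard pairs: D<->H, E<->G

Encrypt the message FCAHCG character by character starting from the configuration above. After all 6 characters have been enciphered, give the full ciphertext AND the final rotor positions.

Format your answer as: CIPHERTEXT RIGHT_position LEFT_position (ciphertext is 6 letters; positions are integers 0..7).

Answer: CAGAFE 4 3

Derivation:
Char 1 ('F'): step: R->7, L=2; F->plug->F->R->A->L->E->refl->D->L'->D->R'->C->plug->C
Char 2 ('C'): step: R->0, L->3 (L advanced); C->plug->C->R->B->L->A->refl->H->L'->F->R'->A->plug->A
Char 3 ('A'): step: R->1, L=3; A->plug->A->R->B->L->A->refl->H->L'->F->R'->E->plug->G
Char 4 ('H'): step: R->2, L=3; H->plug->D->R->E->L->E->refl->D->L'->H->R'->A->plug->A
Char 5 ('C'): step: R->3, L=3; C->plug->C->R->D->L->B->refl->C->L'->C->R'->F->plug->F
Char 6 ('G'): step: R->4, L=3; G->plug->E->R->B->L->A->refl->H->L'->F->R'->G->plug->E
Final: ciphertext=CAGAFE, RIGHT=4, LEFT=3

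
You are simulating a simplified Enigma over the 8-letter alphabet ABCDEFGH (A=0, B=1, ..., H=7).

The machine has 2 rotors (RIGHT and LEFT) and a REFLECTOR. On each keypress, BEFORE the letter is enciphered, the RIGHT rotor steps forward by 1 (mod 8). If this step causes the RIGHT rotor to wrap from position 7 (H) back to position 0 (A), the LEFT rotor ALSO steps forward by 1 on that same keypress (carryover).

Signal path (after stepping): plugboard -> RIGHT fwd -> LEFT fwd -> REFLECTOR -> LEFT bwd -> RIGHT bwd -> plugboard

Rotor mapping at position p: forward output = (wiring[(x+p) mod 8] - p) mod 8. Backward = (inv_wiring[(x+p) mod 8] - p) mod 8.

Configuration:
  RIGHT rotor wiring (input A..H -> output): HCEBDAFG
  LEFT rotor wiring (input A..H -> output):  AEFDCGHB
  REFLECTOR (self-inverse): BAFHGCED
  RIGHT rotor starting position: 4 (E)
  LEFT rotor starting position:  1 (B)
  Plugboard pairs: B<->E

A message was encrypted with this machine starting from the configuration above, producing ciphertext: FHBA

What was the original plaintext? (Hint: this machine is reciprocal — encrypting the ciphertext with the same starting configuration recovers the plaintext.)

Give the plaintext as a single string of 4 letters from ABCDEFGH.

Char 1 ('F'): step: R->5, L=1; F->plug->F->R->H->L->H->refl->D->L'->A->R'->B->plug->E
Char 2 ('H'): step: R->6, L=1; H->plug->H->R->C->L->C->refl->F->L'->E->R'->D->plug->D
Char 3 ('B'): step: R->7, L=1; B->plug->E->R->C->L->C->refl->F->L'->E->R'->F->plug->F
Char 4 ('A'): step: R->0, L->2 (L advanced); A->plug->A->R->H->L->C->refl->F->L'->E->R'->C->plug->C

Answer: EDFC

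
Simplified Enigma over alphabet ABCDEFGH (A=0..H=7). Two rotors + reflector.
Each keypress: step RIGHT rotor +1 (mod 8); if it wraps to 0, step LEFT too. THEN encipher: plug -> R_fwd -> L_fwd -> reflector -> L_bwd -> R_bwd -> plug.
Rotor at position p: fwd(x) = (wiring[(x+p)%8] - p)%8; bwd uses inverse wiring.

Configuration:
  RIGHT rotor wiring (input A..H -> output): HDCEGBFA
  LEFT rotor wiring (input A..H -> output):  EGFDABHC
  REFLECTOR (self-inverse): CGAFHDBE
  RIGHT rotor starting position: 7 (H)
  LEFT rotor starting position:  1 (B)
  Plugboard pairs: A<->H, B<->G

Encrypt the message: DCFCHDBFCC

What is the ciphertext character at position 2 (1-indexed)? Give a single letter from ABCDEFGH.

Char 1 ('D'): step: R->0, L->2 (L advanced); D->plug->D->R->E->L->F->refl->D->L'->A->R'->H->plug->A
Char 2 ('C'): step: R->1, L=2; C->plug->C->R->D->L->H->refl->E->L'->H->R'->G->plug->B

B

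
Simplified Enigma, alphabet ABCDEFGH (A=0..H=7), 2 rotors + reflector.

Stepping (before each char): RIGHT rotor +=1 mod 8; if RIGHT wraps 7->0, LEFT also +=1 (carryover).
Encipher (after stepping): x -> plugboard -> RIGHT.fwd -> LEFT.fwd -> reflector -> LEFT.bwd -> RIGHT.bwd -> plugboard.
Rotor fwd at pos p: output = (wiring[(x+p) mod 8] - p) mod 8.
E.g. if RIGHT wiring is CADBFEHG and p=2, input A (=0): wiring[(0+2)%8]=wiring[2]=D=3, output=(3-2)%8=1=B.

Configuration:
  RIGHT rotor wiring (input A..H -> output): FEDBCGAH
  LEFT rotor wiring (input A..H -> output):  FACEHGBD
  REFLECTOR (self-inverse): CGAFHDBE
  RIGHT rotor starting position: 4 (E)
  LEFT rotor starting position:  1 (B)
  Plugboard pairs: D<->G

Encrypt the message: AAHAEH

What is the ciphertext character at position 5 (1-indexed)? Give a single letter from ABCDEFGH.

Char 1 ('A'): step: R->5, L=1; A->plug->A->R->B->L->B->refl->G->L'->D->R'->B->plug->B
Char 2 ('A'): step: R->6, L=1; A->plug->A->R->C->L->D->refl->F->L'->E->R'->G->plug->D
Char 3 ('H'): step: R->7, L=1; H->plug->H->R->B->L->B->refl->G->L'->D->R'->F->plug->F
Char 4 ('A'): step: R->0, L->2 (L advanced); A->plug->A->R->F->L->B->refl->G->L'->H->R'->H->plug->H
Char 5 ('E'): step: R->1, L=2; E->plug->E->R->F->L->B->refl->G->L'->H->R'->F->plug->F

F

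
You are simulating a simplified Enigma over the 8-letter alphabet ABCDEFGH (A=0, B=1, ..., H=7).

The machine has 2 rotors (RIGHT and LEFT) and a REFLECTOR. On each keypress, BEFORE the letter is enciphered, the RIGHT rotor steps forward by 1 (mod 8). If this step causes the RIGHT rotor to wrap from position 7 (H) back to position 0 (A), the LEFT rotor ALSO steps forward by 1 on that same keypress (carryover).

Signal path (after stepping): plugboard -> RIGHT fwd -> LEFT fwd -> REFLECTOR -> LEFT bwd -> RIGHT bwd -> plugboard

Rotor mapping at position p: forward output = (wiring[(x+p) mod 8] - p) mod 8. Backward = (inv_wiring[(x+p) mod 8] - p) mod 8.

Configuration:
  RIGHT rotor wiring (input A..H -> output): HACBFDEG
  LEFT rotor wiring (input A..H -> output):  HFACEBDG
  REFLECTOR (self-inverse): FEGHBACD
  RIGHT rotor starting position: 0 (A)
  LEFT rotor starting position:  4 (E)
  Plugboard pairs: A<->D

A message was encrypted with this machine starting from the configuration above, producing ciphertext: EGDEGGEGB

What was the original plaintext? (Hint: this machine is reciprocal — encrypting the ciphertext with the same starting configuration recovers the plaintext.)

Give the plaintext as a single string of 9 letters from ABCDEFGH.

Char 1 ('E'): step: R->1, L=4; E->plug->E->R->C->L->H->refl->D->L'->E->R'->D->plug->A
Char 2 ('G'): step: R->2, L=4; G->plug->G->R->F->L->B->refl->E->L'->G->R'->H->plug->H
Char 3 ('D'): step: R->3, L=4; D->plug->A->R->G->L->E->refl->B->L'->F->R'->G->plug->G
Char 4 ('E'): step: R->4, L=4; E->plug->E->R->D->L->C->refl->G->L'->H->R'->B->plug->B
Char 5 ('G'): step: R->5, L=4; G->plug->G->R->E->L->D->refl->H->L'->C->R'->D->plug->A
Char 6 ('G'): step: R->6, L=4; G->plug->G->R->H->L->G->refl->C->L'->D->R'->F->plug->F
Char 7 ('E'): step: R->7, L=4; E->plug->E->R->C->L->H->refl->D->L'->E->R'->G->plug->G
Char 8 ('G'): step: R->0, L->5 (L advanced); G->plug->G->R->E->L->A->refl->F->L'->G->R'->H->plug->H
Char 9 ('B'): step: R->1, L=5; B->plug->B->R->B->L->G->refl->C->L'->D->R'->F->plug->F

Answer: AHGBAFGHF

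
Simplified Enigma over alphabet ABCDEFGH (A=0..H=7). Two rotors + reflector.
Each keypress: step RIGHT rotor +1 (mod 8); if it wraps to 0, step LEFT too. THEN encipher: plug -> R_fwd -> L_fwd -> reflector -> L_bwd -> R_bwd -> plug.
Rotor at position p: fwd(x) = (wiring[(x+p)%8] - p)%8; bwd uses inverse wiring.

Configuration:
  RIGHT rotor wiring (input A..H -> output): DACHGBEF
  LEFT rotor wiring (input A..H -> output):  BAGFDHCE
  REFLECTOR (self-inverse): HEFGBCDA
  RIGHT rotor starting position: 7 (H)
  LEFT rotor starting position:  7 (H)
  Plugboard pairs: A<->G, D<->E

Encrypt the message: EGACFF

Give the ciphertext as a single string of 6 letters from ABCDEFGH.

Char 1 ('E'): step: R->0, L->0 (L advanced); E->plug->D->R->H->L->E->refl->B->L'->A->R'->B->plug->B
Char 2 ('G'): step: R->1, L=0; G->plug->A->R->H->L->E->refl->B->L'->A->R'->E->plug->D
Char 3 ('A'): step: R->2, L=0; A->plug->G->R->B->L->A->refl->H->L'->F->R'->B->plug->B
Char 4 ('C'): step: R->3, L=0; C->plug->C->R->G->L->C->refl->F->L'->D->R'->B->plug->B
Char 5 ('F'): step: R->4, L=0; F->plug->F->R->E->L->D->refl->G->L'->C->R'->A->plug->G
Char 6 ('F'): step: R->5, L=0; F->plug->F->R->F->L->H->refl->A->L'->B->R'->H->plug->H

Answer: BDBBGH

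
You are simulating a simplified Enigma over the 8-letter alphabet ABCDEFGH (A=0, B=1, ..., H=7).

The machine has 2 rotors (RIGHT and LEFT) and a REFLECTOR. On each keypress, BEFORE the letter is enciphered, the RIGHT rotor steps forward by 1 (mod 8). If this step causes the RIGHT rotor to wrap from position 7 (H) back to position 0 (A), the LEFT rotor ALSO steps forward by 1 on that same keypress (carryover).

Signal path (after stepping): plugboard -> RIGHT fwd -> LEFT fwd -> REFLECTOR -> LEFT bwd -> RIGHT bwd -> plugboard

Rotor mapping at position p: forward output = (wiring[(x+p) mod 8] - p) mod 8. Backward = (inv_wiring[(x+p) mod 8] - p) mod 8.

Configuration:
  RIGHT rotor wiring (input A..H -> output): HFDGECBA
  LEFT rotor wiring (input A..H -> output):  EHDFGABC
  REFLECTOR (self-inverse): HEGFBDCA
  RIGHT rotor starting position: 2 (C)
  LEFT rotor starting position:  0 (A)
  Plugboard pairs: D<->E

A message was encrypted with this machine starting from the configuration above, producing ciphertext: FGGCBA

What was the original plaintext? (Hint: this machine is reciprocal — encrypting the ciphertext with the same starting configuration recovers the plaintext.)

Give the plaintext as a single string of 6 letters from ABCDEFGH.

Char 1 ('F'): step: R->3, L=0; F->plug->F->R->E->L->G->refl->C->L'->H->R'->C->plug->C
Char 2 ('G'): step: R->4, L=0; G->plug->G->R->H->L->C->refl->G->L'->E->R'->D->plug->E
Char 3 ('G'): step: R->5, L=0; G->plug->G->R->B->L->H->refl->A->L'->F->R'->A->plug->A
Char 4 ('C'): step: R->6, L=0; C->plug->C->R->B->L->H->refl->A->L'->F->R'->E->plug->D
Char 5 ('B'): step: R->7, L=0; B->plug->B->R->A->L->E->refl->B->L'->G->R'->C->plug->C
Char 6 ('A'): step: R->0, L->1 (L advanced); A->plug->A->R->H->L->D->refl->F->L'->D->R'->C->plug->C

Answer: CEADCC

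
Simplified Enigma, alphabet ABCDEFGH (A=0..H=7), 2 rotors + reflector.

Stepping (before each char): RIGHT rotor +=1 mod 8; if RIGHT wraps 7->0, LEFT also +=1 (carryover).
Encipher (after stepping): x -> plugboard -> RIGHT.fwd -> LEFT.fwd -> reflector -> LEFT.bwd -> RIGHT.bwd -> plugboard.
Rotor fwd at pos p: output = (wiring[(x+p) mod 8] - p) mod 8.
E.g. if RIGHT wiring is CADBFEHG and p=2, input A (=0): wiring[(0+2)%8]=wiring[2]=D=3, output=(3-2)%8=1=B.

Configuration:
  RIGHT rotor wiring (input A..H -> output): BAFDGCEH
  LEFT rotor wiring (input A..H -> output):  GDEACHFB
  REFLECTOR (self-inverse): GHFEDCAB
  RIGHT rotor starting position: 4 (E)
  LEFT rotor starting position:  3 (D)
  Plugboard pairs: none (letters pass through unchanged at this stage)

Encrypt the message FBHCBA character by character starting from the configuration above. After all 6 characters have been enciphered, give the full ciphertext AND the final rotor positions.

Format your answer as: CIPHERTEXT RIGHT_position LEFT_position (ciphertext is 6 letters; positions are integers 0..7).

Answer: EEBFFC 2 4

Derivation:
Char 1 ('F'): step: R->5, L=3; F->plug->F->R->A->L->F->refl->C->L'->D->R'->E->plug->E
Char 2 ('B'): step: R->6, L=3; B->plug->B->R->B->L->H->refl->B->L'->H->R'->E->plug->E
Char 3 ('H'): step: R->7, L=3; H->plug->H->R->F->L->D->refl->E->L'->C->R'->B->plug->B
Char 4 ('C'): step: R->0, L->4 (L advanced); C->plug->C->R->F->L->H->refl->B->L'->C->R'->F->plug->F
Char 5 ('B'): step: R->1, L=4; B->plug->B->R->E->L->C->refl->F->L'->D->R'->F->plug->F
Char 6 ('A'): step: R->2, L=4; A->plug->A->R->D->L->F->refl->C->L'->E->R'->C->plug->C
Final: ciphertext=EEBFFC, RIGHT=2, LEFT=4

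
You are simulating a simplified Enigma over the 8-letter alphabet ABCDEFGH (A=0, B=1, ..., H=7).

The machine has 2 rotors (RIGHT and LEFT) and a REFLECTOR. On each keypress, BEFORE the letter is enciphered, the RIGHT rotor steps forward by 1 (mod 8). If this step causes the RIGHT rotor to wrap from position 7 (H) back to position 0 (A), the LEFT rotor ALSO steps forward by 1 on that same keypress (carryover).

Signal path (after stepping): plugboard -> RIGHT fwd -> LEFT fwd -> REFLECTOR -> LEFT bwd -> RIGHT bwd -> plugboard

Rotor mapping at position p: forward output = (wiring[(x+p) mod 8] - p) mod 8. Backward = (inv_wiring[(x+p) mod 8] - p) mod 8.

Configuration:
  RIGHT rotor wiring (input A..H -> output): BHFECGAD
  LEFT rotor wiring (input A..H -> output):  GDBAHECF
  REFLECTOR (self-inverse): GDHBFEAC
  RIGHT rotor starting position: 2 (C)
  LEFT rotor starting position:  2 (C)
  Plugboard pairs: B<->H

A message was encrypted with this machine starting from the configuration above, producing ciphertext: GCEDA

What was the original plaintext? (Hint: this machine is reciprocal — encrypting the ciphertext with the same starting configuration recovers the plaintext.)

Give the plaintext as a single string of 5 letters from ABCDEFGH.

Char 1 ('G'): step: R->3, L=2; G->plug->G->R->E->L->A->refl->G->L'->B->R'->A->plug->A
Char 2 ('C'): step: R->4, L=2; C->plug->C->R->E->L->A->refl->G->L'->B->R'->G->plug->G
Char 3 ('E'): step: R->5, L=2; E->plug->E->R->C->L->F->refl->E->L'->G->R'->C->plug->C
Char 4 ('D'): step: R->6, L=2; D->plug->D->R->B->L->G->refl->A->L'->E->R'->G->plug->G
Char 5 ('A'): step: R->7, L=2; A->plug->A->R->E->L->A->refl->G->L'->B->R'->H->plug->B

Answer: AGCGB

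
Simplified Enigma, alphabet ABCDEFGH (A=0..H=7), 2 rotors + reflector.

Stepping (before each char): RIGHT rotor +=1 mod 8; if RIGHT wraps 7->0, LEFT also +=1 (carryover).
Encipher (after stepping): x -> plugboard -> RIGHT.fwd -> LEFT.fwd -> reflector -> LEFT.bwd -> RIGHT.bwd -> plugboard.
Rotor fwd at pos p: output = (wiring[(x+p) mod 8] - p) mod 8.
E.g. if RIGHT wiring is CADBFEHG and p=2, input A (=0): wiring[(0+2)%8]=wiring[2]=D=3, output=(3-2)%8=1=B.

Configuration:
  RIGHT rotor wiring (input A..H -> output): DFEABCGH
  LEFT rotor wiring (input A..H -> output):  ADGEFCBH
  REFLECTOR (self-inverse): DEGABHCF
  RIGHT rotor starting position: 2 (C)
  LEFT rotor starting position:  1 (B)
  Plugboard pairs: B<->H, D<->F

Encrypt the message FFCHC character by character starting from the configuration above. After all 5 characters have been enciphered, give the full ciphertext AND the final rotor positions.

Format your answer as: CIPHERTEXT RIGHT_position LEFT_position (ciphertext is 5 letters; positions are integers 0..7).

Answer: EBAFA 7 1

Derivation:
Char 1 ('F'): step: R->3, L=1; F->plug->D->R->D->L->E->refl->B->L'->E->R'->E->plug->E
Char 2 ('F'): step: R->4, L=1; F->plug->D->R->D->L->E->refl->B->L'->E->R'->H->plug->B
Char 3 ('C'): step: R->5, L=1; C->plug->C->R->C->L->D->refl->A->L'->F->R'->A->plug->A
Char 4 ('H'): step: R->6, L=1; H->plug->B->R->B->L->F->refl->H->L'->H->R'->D->plug->F
Char 5 ('C'): step: R->7, L=1; C->plug->C->R->G->L->G->refl->C->L'->A->R'->A->plug->A
Final: ciphertext=EBAFA, RIGHT=7, LEFT=1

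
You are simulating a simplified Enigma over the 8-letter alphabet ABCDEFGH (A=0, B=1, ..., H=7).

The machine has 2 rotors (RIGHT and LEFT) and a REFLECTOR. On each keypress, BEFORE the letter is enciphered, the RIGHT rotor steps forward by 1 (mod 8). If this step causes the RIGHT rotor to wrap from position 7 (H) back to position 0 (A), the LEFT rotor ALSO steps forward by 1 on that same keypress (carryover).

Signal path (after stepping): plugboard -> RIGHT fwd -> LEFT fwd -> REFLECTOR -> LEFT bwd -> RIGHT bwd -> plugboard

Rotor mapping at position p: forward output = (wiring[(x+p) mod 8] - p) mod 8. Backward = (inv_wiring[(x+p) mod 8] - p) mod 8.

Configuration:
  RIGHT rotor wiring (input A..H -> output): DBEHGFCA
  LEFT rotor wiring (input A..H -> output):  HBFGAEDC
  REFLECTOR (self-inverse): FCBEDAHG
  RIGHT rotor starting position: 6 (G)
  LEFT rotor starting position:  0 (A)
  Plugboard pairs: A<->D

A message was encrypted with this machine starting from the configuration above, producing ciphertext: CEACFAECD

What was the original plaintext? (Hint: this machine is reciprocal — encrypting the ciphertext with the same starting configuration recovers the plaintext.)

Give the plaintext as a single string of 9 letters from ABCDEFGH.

Answer: BFCGCBHEB

Derivation:
Char 1 ('C'): step: R->7, L=0; C->plug->C->R->C->L->F->refl->A->L'->E->R'->B->plug->B
Char 2 ('E'): step: R->0, L->1 (L advanced); E->plug->E->R->G->L->B->refl->C->L'->F->R'->F->plug->F
Char 3 ('A'): step: R->1, L=1; A->plug->D->R->F->L->C->refl->B->L'->G->R'->C->plug->C
Char 4 ('C'): step: R->2, L=1; C->plug->C->R->E->L->D->refl->E->L'->B->R'->G->plug->G
Char 5 ('F'): step: R->3, L=1; F->plug->F->R->A->L->A->refl->F->L'->C->R'->C->plug->C
Char 6 ('A'): step: R->4, L=1; A->plug->D->R->E->L->D->refl->E->L'->B->R'->B->plug->B
Char 7 ('E'): step: R->5, L=1; E->plug->E->R->E->L->D->refl->E->L'->B->R'->H->plug->H
Char 8 ('C'): step: R->6, L=1; C->plug->C->R->F->L->C->refl->B->L'->G->R'->E->plug->E
Char 9 ('D'): step: R->7, L=1; D->plug->A->R->B->L->E->refl->D->L'->E->R'->B->plug->B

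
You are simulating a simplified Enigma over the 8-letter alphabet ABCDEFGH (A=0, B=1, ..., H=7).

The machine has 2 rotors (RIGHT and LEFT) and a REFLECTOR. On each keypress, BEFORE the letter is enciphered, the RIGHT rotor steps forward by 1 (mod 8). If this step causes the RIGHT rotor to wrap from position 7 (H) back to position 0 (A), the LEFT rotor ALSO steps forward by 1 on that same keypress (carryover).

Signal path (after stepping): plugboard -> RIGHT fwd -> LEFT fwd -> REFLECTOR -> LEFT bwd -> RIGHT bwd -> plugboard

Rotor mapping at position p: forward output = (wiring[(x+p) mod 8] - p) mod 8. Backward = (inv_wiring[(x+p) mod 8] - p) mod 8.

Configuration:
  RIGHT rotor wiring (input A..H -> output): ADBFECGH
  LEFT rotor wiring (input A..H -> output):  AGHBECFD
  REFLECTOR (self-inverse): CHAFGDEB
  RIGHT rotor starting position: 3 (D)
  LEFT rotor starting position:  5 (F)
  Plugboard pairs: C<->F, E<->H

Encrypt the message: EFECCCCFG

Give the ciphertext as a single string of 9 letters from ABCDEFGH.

Answer: GHCBBHEEE

Derivation:
Char 1 ('E'): step: R->4, L=5; E->plug->H->R->B->L->A->refl->C->L'->F->R'->G->plug->G
Char 2 ('F'): step: R->5, L=5; F->plug->C->R->C->L->G->refl->E->L'->G->R'->E->plug->H
Char 3 ('E'): step: R->6, L=5; E->plug->H->R->E->L->B->refl->H->L'->H->R'->F->plug->C
Char 4 ('C'): step: R->7, L=5; C->plug->F->R->F->L->C->refl->A->L'->B->R'->B->plug->B
Char 5 ('C'): step: R->0, L->6 (L advanced); C->plug->F->R->C->L->C->refl->A->L'->D->R'->B->plug->B
Char 6 ('C'): step: R->1, L=6; C->plug->F->R->F->L->D->refl->F->L'->B->R'->E->plug->H
Char 7 ('C'): step: R->2, L=6; C->plug->F->R->F->L->D->refl->F->L'->B->R'->H->plug->E
Char 8 ('F'): step: R->3, L=6; F->plug->C->R->H->L->E->refl->G->L'->G->R'->H->plug->E
Char 9 ('G'): step: R->4, L=6; G->plug->G->R->F->L->D->refl->F->L'->B->R'->H->plug->E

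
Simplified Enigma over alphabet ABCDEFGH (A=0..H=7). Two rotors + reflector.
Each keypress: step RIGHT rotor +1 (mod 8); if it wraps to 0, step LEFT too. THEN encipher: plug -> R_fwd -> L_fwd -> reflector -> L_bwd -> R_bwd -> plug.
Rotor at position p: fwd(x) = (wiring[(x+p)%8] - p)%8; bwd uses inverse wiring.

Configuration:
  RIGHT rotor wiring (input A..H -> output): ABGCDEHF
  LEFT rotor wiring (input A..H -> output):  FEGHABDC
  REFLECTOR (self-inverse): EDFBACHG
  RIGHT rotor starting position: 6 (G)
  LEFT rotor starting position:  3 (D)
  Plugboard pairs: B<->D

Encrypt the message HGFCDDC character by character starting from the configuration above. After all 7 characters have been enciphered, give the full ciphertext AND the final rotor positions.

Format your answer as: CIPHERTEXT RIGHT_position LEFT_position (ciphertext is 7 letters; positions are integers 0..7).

Char 1 ('H'): step: R->7, L=3; H->plug->H->R->A->L->E->refl->A->L'->D->R'->E->plug->E
Char 2 ('G'): step: R->0, L->4 (L advanced); G->plug->G->R->H->L->D->refl->B->L'->E->R'->F->plug->F
Char 3 ('F'): step: R->1, L=4; F->plug->F->R->G->L->C->refl->F->L'->B->R'->C->plug->C
Char 4 ('C'): step: R->2, L=4; C->plug->C->R->B->L->F->refl->C->L'->G->R'->G->plug->G
Char 5 ('D'): step: R->3, L=4; D->plug->B->R->A->L->E->refl->A->L'->F->R'->F->plug->F
Char 6 ('D'): step: R->4, L=4; D->plug->B->R->A->L->E->refl->A->L'->F->R'->F->plug->F
Char 7 ('C'): step: R->5, L=4; C->plug->C->R->A->L->E->refl->A->L'->F->R'->G->plug->G
Final: ciphertext=EFCGFFG, RIGHT=5, LEFT=4

Answer: EFCGFFG 5 4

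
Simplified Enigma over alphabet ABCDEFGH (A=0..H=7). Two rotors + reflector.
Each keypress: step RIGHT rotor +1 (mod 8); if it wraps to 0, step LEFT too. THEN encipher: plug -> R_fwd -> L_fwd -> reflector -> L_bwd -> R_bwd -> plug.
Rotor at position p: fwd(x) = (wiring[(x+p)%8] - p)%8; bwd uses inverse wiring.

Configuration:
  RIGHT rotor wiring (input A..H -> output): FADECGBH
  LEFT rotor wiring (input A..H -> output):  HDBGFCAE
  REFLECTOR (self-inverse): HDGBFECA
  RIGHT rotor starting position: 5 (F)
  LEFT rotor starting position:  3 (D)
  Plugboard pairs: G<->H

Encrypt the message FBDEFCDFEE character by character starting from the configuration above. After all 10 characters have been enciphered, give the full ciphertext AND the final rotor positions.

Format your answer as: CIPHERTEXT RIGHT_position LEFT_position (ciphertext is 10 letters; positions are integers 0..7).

Answer: DGBCHHCCAF 7 4

Derivation:
Char 1 ('F'): step: R->6, L=3; F->plug->F->R->G->L->A->refl->H->L'->C->R'->D->plug->D
Char 2 ('B'): step: R->7, L=3; B->plug->B->R->G->L->A->refl->H->L'->C->R'->H->plug->G
Char 3 ('D'): step: R->0, L->4 (L advanced); D->plug->D->R->E->L->D->refl->B->L'->A->R'->B->plug->B
Char 4 ('E'): step: R->1, L=4; E->plug->E->R->F->L->H->refl->A->L'->D->R'->C->plug->C
Char 5 ('F'): step: R->2, L=4; F->plug->F->R->F->L->H->refl->A->L'->D->R'->G->plug->H
Char 6 ('C'): step: R->3, L=4; C->plug->C->R->D->L->A->refl->H->L'->F->R'->G->plug->H
Char 7 ('D'): step: R->4, L=4; D->plug->D->R->D->L->A->refl->H->L'->F->R'->C->plug->C
Char 8 ('F'): step: R->5, L=4; F->plug->F->R->G->L->F->refl->E->L'->C->R'->C->plug->C
Char 9 ('E'): step: R->6, L=4; E->plug->E->R->F->L->H->refl->A->L'->D->R'->A->plug->A
Char 10 ('E'): step: R->7, L=4; E->plug->E->R->F->L->H->refl->A->L'->D->R'->F->plug->F
Final: ciphertext=DGBCHHCCAF, RIGHT=7, LEFT=4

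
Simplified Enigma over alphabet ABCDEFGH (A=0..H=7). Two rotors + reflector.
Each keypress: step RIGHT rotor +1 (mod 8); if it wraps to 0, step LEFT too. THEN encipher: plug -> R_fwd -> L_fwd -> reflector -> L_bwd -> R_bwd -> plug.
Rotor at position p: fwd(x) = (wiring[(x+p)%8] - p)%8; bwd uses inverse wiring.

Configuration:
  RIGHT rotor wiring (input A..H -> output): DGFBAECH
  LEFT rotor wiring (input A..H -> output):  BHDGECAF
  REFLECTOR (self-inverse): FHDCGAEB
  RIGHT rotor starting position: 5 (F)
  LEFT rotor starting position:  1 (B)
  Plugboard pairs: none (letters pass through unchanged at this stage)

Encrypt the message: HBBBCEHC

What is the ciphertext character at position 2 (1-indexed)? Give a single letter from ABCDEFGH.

Char 1 ('H'): step: R->6, L=1; H->plug->H->R->G->L->E->refl->G->L'->A->R'->D->plug->D
Char 2 ('B'): step: R->7, L=1; B->plug->B->R->E->L->B->refl->H->L'->F->R'->G->plug->G

G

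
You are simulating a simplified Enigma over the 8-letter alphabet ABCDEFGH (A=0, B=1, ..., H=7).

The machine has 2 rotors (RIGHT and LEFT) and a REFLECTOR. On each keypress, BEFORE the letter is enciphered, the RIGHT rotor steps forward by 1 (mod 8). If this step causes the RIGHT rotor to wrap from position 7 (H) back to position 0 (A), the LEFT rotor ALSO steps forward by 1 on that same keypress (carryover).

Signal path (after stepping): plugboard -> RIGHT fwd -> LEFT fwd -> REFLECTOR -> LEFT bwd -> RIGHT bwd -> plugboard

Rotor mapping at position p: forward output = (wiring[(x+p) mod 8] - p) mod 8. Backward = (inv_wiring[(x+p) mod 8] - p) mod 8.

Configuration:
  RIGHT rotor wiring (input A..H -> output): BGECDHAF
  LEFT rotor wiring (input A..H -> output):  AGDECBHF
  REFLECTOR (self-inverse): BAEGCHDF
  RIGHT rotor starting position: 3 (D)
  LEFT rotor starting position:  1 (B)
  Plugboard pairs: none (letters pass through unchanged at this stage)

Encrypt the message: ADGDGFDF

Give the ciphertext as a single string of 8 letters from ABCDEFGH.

Char 1 ('A'): step: R->4, L=1; A->plug->A->R->H->L->H->refl->F->L'->A->R'->G->plug->G
Char 2 ('D'): step: R->5, L=1; D->plug->D->R->E->L->A->refl->B->L'->D->R'->B->plug->B
Char 3 ('G'): step: R->6, L=1; G->plug->G->R->F->L->G->refl->D->L'->C->R'->A->plug->A
Char 4 ('D'): step: R->7, L=1; D->plug->D->R->F->L->G->refl->D->L'->C->R'->B->plug->B
Char 5 ('G'): step: R->0, L->2 (L advanced); G->plug->G->R->A->L->B->refl->A->L'->C->R'->D->plug->D
Char 6 ('F'): step: R->1, L=2; F->plug->F->R->H->L->E->refl->C->L'->B->R'->C->plug->C
Char 7 ('D'): step: R->2, L=2; D->plug->D->R->F->L->D->refl->G->L'->G->R'->E->plug->E
Char 8 ('F'): step: R->3, L=2; F->plug->F->R->G->L->G->refl->D->L'->F->R'->D->plug->D

Answer: GBABDCED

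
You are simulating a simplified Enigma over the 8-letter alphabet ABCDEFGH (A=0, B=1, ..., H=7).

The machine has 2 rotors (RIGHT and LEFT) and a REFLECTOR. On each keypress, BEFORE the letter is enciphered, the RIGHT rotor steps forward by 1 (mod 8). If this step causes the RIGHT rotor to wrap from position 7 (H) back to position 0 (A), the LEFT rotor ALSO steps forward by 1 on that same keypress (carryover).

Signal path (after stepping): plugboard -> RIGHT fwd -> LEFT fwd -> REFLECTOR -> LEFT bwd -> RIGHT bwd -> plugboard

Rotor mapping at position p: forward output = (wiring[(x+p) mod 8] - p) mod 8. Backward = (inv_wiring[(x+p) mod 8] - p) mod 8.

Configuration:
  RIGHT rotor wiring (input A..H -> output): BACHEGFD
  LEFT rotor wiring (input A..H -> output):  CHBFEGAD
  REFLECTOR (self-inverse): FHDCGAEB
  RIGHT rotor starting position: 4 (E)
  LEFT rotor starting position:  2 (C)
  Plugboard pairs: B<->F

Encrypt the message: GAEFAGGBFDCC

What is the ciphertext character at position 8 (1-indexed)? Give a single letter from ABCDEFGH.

Char 1 ('G'): step: R->5, L=2; G->plug->G->R->C->L->C->refl->D->L'->B->R'->A->plug->A
Char 2 ('A'): step: R->6, L=2; A->plug->A->R->H->L->F->refl->A->L'->G->R'->G->plug->G
Char 3 ('E'): step: R->7, L=2; E->plug->E->R->A->L->H->refl->B->L'->F->R'->F->plug->B
Char 4 ('F'): step: R->0, L->3 (L advanced); F->plug->B->R->A->L->C->refl->D->L'->C->R'->C->plug->C
Char 5 ('A'): step: R->1, L=3; A->plug->A->R->H->L->G->refl->E->L'->G->R'->C->plug->C
Char 6 ('G'): step: R->2, L=3; G->plug->G->R->H->L->G->refl->E->L'->G->R'->H->plug->H
Char 7 ('G'): step: R->3, L=3; G->plug->G->R->F->L->H->refl->B->L'->B->R'->B->plug->F
Char 8 ('B'): step: R->4, L=3; B->plug->F->R->E->L->A->refl->F->L'->D->R'->H->plug->H

H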